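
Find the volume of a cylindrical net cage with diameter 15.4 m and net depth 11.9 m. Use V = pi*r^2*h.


r = d/2 = 15.4/2 = 7.7 m
Base area = pi*r^2 = pi*7.7^2 = 186.26503 m^2
Volume = 186.26503 * 11.9 = 2216.55 m^3

2216.55 m^3


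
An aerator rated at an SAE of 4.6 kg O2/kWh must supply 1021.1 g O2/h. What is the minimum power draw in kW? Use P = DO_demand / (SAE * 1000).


SAE in g O2/kWh = 4.6 * 1000 = 4600 g/kWh
P = DO_demand / SAE_g = 1021.1 / 4600 = 0.221978 kW

0.221978 kW


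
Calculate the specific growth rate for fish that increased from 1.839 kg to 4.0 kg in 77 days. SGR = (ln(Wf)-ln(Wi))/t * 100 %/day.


ln(W_f) = ln(4.0) = 1.3862944
ln(W_i) = ln(1.839) = 0.60922195
ln(W_f) - ln(W_i) = 1.3862944 - 0.60922195 = 0.77707245
SGR = 0.77707245 / 77 * 100 = 1.00919 %/day

1.00919 %/day


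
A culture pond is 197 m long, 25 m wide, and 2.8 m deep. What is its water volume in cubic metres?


Base area = L * W = 197 * 25 = 4925 m^2
Volume = area * depth = 4925 * 2.8 = 13790 m^3

13790 m^3


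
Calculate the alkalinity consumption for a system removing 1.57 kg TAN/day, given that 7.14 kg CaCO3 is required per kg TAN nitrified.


Alkalinity factor: 7.14 kg CaCO3 consumed per kg TAN nitrified
alk = 1.57 kg TAN * 7.14 = 11.2098 kg CaCO3/day

11.2098 kg CaCO3/day


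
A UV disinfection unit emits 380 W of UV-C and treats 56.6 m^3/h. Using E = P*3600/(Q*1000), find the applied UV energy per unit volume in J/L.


Energy delivered per hour = 380 W * 3600 s = 1368000 J/h
Volume treated per hour = 56.6 m^3/h * 1000 = 56600 L/h
dose = 1368000 / 56600 = 24.1696 J/L

24.1696 J/L


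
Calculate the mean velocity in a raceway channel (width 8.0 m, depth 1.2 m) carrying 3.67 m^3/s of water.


Cross-sectional area = W * d = 8.0 * 1.2 = 9.6 m^2
Velocity = Q / A = 3.67 / 9.6 = 0.382292 m/s

0.382292 m/s


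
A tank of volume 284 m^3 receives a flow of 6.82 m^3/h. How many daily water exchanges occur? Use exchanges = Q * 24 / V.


Daily flow volume = 6.82 m^3/h * 24 h = 163.68 m^3/day
Exchanges = daily flow / tank volume = 163.68 / 284 = 0.576338 exchanges/day

0.576338 exchanges/day


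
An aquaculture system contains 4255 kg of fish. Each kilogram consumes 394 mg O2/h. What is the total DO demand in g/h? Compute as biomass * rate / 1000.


Total O2 consumption (mg/h) = 4255 kg * 394 mg/(kg*h) = 1676470 mg/h
Convert to g/h: 1676470 / 1000 = 1676.47 g/h

1676.47 g/h


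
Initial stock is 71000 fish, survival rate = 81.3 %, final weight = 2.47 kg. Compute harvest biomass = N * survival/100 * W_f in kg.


Survivors = 71000 * 81.3/100 = 57723 fish
Harvest biomass = survivors * W_f = 57723 * 2.47 = 142575.81 kg

142575.81 kg


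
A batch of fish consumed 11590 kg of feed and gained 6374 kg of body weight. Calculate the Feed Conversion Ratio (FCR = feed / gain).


FCR = feed consumed / weight gained
FCR = 11590 kg / 6374 kg = 1.81832

1.81832


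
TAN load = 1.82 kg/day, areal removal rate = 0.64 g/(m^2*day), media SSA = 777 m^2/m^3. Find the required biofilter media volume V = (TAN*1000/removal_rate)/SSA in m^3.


A = 1.82*1000 / 0.64 = 2843.75 m^2
V = 2843.75 / 777 = 3.65991

3.65991 m^3


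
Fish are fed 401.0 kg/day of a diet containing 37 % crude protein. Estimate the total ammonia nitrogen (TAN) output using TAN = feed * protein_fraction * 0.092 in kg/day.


Protein in feed = 401.0 * 37/100 = 148.37 kg/day
TAN = protein * 0.092 = 148.37 * 0.092 = 13.65004 kg/day

13.65004 kg/day


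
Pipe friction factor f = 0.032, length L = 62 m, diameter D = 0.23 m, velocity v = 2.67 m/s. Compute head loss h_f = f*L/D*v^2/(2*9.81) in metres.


v^2 = 2.67^2 = 7.1289 m^2/s^2
L/D = 62/0.23 = 269.56522
h_f = f*(L/D)*v^2/(2g) = 0.032 * 269.56522 * 7.1289 / 19.62 = 3.13428 m

3.13428 m


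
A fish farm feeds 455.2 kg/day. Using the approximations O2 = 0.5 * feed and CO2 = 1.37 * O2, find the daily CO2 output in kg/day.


O2 = 455.2 * 0.5 = 227.6
CO2 = 227.6 * 1.37 = 311.812

311.812 kg/day


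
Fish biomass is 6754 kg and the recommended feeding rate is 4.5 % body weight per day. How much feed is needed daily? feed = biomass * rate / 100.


Feeding rate fraction = 4.5% / 100 = 0.045
Daily feed = 6754 kg * 0.045 = 303.93 kg/day

303.93 kg/day


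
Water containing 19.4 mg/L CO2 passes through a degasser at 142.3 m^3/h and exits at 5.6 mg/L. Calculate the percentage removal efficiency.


CO2_out / CO2_in = 5.6 / 19.4 = 0.28865979
Fraction remaining = 0.28865979
efficiency = (1 - 0.28865979) * 100 = 71.134 %

71.134 %


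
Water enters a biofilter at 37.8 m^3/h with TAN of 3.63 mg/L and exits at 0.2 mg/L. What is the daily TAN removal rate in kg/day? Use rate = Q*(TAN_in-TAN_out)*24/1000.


Concentration drop: TAN_in - TAN_out = 3.63 - 0.2 = 3.43 mg/L
Hourly TAN removed = Q * dTAN = 37.8 m^3/h * 3.43 mg/L = 129.654 g/h  (m^3/h * mg/L = g/h)
Daily TAN removed = 129.654 * 24 = 3111.696 g/day
Convert to kg/day: 3111.696 / 1000 = 3.111696 kg/day

3.111696 kg/day


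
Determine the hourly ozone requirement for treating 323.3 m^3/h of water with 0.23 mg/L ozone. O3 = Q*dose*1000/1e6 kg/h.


O3 demand (mg/h) = Q * dose * 1000 = 323.3 * 0.23 * 1000 = 74359 mg/h
Convert mg to kg: 74359 / 1e6 = 0.074359 kg/h

0.074359 kg/h


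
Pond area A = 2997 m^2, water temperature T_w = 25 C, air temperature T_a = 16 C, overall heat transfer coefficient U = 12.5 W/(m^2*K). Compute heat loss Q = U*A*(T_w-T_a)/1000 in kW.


Temperature difference dT = 25 - 16 = 9 K
Heat loss (W) = U * A * dT = 12.5 * 2997 * 9 = 337162.5 W
Convert to kW: 337162.5 / 1000 = 337.1625 kW

337.1625 kW


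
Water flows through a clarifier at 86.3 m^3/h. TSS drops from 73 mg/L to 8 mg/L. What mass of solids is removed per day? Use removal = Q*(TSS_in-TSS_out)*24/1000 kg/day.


Concentration drop: TSS_in - TSS_out = 73 - 8 = 65 mg/L
Hourly solids removed = Q * dTSS = 86.3 m^3/h * 65 mg/L = 5609.5 g/h  (m^3/h * mg/L = g/h)
Daily solids removed = 5609.5 * 24 = 134628 g/day
Convert g to kg: 134628 / 1000 = 134.628 kg/day

134.628 kg/day


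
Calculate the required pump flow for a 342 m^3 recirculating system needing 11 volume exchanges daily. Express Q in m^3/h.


Daily recirculation volume = 342 m^3 * 11 = 3762 m^3/day
Flow rate Q = daily volume / 24 h = 3762 / 24 = 156.75 m^3/h

156.75 m^3/h


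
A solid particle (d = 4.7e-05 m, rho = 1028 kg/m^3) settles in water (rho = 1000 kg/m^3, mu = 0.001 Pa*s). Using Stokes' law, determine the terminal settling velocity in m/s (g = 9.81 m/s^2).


Density difference: rho_p - rho_f = 1028 - 1000 = 28 kg/m^3
d^2 = (4.7e-05)^2 = 2.209e-09 m^2
Numerator = (rho_p - rho_f) * g * d^2 = 28 * 9.81 * 2.209e-09 = 6.0676812e-07
Denominator = 18 * mu = 18 * 0.001 = 0.018
v_s = 6.0676812e-07 / 0.018 = 3.37093e-05 m/s
Check: Re = rho_f * v_s * d / mu = 1000 * 3.37093e-05 * 4.7e-05 / 0.001 = 0.00158 < 1, so Stokes' law applies.

3.37093e-05 m/s


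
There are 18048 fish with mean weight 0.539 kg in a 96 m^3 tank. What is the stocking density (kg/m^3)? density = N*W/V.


Total biomass = 18048 fish * 0.539 kg = 9727.872 kg
Density = total biomass / volume = 9727.872 / 96 = 101.332 kg/m^3

101.332 kg/m^3


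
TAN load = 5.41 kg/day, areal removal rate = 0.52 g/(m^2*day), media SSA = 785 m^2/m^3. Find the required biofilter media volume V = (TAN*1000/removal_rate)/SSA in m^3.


A = 5.41*1000 / 0.52 = 10403.846 m^2
V = 10403.846 / 785 = 13.2533

13.2533 m^3


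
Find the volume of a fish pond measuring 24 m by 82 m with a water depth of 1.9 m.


Base area = L * W = 24 * 82 = 1968 m^2
Volume = area * depth = 1968 * 1.9 = 3739.2 m^3

3739.2 m^3


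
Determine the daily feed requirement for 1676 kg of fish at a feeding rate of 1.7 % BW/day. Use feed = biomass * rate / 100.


Feeding rate fraction = 1.7% / 100 = 0.017
Daily feed = 1676 kg * 0.017 = 28.492 kg/day

28.492 kg/day


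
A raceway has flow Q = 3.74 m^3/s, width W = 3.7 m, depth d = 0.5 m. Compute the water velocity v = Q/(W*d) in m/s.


Cross-sectional area = W * d = 3.7 * 0.5 = 1.85 m^2
Velocity = Q / A = 3.74 / 1.85 = 2.02162 m/s

2.02162 m/s


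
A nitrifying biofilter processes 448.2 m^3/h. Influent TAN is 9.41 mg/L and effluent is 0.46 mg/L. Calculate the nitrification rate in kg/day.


Concentration drop: TAN_in - TAN_out = 9.41 - 0.46 = 8.95 mg/L
Hourly TAN removed = Q * dTAN = 448.2 m^3/h * 8.95 mg/L = 4011.39 g/h  (m^3/h * mg/L = g/h)
Daily TAN removed = 4011.39 * 24 = 96273.36 g/day
Convert to kg/day: 96273.36 / 1000 = 96.27336 kg/day

96.27336 kg/day


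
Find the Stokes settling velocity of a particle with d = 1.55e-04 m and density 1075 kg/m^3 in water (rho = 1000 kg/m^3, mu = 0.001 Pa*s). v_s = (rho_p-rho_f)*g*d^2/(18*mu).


Density difference: rho_p - rho_f = 1075 - 1000 = 75 kg/m^3
d^2 = (1.55e-04)^2 = 2.4025e-08 m^2
Numerator = (rho_p - rho_f) * g * d^2 = 75 * 9.81 * 2.4025e-08 = 1.7676394e-05
Denominator = 18 * mu = 18 * 0.001 = 0.018
v_s = 1.7676394e-05 / 0.018 = 9.82022e-04 m/s
Check: Re = rho_f * v_s * d / mu = 1000 * 9.82022e-04 * 1.55e-04 / 0.001 = 0.152 < 1, so Stokes' law applies.

9.82022e-04 m/s


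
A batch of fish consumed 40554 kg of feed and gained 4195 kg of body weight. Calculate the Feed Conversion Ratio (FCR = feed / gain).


FCR = feed consumed / weight gained
FCR = 40554 kg / 4195 kg = 9.66722

9.66722


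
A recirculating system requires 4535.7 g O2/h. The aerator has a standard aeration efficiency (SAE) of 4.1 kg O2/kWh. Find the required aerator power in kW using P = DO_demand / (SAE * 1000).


SAE in g O2/kWh = 4.1 * 1000 = 4100 g/kWh
P = DO_demand / SAE_g = 4535.7 / 4100 = 1.10627 kW

1.10627 kW


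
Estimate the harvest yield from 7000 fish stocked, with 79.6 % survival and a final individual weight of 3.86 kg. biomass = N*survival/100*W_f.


Survivors = 7000 * 79.6/100 = 5572 fish
Harvest biomass = survivors * W_f = 5572 * 3.86 = 21507.92 kg

21507.92 kg


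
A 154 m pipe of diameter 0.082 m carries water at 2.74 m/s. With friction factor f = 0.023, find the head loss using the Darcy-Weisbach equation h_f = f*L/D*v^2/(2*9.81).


v^2 = 2.74^2 = 7.5076 m^2/s^2
L/D = 154/0.082 = 1878.0488
h_f = f*(L/D)*v^2/(2g) = 0.023 * 1878.0488 * 7.5076 / 19.62 = 16.5286 m

16.5286 m


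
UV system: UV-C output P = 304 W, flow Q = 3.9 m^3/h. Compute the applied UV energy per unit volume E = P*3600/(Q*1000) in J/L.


Energy delivered per hour = 304 W * 3600 s = 1094400 J/h
Volume treated per hour = 3.9 m^3/h * 1000 = 3900 L/h
dose = 1094400 / 3900 = 280.615 J/L

280.615 J/L


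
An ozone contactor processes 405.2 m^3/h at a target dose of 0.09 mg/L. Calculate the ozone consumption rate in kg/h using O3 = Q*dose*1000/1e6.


O3 demand (mg/h) = Q * dose * 1000 = 405.2 * 0.09 * 1000 = 36468 mg/h
Convert mg to kg: 36468 / 1e6 = 0.036468 kg/h

0.036468 kg/h


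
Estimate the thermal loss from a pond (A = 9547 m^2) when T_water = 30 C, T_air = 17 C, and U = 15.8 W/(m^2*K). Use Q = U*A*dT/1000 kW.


Temperature difference dT = 30 - 17 = 13 K
Heat loss (W) = U * A * dT = 15.8 * 9547 * 13 = 1960953.8 W
Convert to kW: 1960953.8 / 1000 = 1960.9538 kW

1960.9538 kW


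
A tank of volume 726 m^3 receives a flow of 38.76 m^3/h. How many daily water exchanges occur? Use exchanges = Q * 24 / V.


Daily flow volume = 38.76 m^3/h * 24 h = 930.24 m^3/day
Exchanges = daily flow / tank volume = 930.24 / 726 = 1.28132 exchanges/day

1.28132 exchanges/day


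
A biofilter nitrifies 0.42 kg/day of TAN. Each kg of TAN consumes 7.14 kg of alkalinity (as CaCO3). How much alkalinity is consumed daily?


Alkalinity factor: 7.14 kg CaCO3 consumed per kg TAN nitrified
alk = 0.42 kg TAN * 7.14 = 2.9988 kg CaCO3/day

2.9988 kg CaCO3/day


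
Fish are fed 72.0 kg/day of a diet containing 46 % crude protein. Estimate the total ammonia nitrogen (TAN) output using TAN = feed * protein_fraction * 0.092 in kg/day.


Protein in feed = 72.0 * 46/100 = 33.12 kg/day
TAN = protein * 0.092 = 33.12 * 0.092 = 3.04704 kg/day

3.04704 kg/day


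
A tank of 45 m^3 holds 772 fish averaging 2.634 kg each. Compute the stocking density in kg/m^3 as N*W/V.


Total biomass = 772 fish * 2.634 kg = 2033.448 kg
Density = total biomass / volume = 2033.448 / 45 = 45.1877 kg/m^3

45.1877 kg/m^3


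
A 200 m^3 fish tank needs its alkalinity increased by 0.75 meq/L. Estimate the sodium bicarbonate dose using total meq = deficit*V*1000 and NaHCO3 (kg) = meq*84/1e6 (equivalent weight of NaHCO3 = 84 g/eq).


Tank volume in L = 200 m^3 * 1000 = 200000 L
Total meq required = 0.75 meq/L * 200000 L = 150000 meq
NaHCO3 mass = 150000 meq * 84 mg/meq / 1e6 = 12.6 kg

12.6 kg


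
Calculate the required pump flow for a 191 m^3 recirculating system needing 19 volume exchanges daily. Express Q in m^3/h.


Daily recirculation volume = 191 m^3 * 19 = 3629 m^3/day
Flow rate Q = daily volume / 24 h = 3629 / 24 = 151.208 m^3/h

151.208 m^3/h


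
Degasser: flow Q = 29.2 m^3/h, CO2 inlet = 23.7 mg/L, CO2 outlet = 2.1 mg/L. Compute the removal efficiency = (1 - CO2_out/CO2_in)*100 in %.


CO2_out / CO2_in = 2.1 / 23.7 = 0.088607595
Fraction remaining = 0.088607595
efficiency = (1 - 0.088607595) * 100 = 91.1392 %

91.1392 %


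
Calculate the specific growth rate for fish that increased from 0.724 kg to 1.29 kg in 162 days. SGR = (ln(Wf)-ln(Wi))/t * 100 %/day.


ln(W_f) = ln(1.29) = 0.25464222
ln(W_i) = ln(0.724) = -0.32296389
ln(W_f) - ln(W_i) = 0.25464222 - -0.32296389 = 0.57760611
SGR = 0.57760611 / 162 * 100 = 0.356547 %/day

0.356547 %/day


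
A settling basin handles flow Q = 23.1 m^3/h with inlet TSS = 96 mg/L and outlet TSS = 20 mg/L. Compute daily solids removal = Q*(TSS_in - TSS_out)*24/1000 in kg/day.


Concentration drop: TSS_in - TSS_out = 96 - 20 = 76 mg/L
Hourly solids removed = Q * dTSS = 23.1 m^3/h * 76 mg/L = 1755.6 g/h  (m^3/h * mg/L = g/h)
Daily solids removed = 1755.6 * 24 = 42134.4 g/day
Convert g to kg: 42134.4 / 1000 = 42.1344 kg/day

42.1344 kg/day


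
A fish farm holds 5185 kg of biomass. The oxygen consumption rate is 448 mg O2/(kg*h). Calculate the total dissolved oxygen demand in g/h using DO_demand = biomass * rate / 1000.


Total O2 consumption (mg/h) = 5185 kg * 448 mg/(kg*h) = 2322880 mg/h
Convert to g/h: 2322880 / 1000 = 2322.88 g/h

2322.88 g/h


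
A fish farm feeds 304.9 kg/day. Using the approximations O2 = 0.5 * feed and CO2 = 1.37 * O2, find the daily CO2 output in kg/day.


O2 = 304.9 * 0.5 = 152.45
CO2 = 152.45 * 1.37 = 208.8565

208.8565 kg/day


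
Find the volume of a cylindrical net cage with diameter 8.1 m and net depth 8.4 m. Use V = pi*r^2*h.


r = d/2 = 8.1/2 = 4.05 m
Base area = pi*r^2 = pi*4.05^2 = 51.529974 m^2
Volume = 51.529974 * 8.4 = 432.852 m^3

432.852 m^3


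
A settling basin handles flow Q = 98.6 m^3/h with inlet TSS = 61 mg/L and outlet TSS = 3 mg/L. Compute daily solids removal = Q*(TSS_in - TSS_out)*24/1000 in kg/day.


Concentration drop: TSS_in - TSS_out = 61 - 3 = 58 mg/L
Hourly solids removed = Q * dTSS = 98.6 m^3/h * 58 mg/L = 5718.8 g/h  (m^3/h * mg/L = g/h)
Daily solids removed = 5718.8 * 24 = 137251.2 g/day
Convert g to kg: 137251.2 / 1000 = 137.2512 kg/day

137.2512 kg/day


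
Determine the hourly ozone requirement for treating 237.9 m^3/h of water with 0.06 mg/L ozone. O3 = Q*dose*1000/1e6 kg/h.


O3 demand (mg/h) = Q * dose * 1000 = 237.9 * 0.06 * 1000 = 14274 mg/h
Convert mg to kg: 14274 / 1e6 = 0.014274 kg/h

0.014274 kg/h


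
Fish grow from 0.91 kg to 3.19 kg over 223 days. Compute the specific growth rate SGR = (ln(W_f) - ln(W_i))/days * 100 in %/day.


ln(W_f) = ln(3.19) = 1.1600209
ln(W_i) = ln(0.91) = -0.094310679
ln(W_f) - ln(W_i) = 1.1600209 - -0.094310679 = 1.2543316
SGR = 1.2543316 / 223 * 100 = 0.562481 %/day

0.562481 %/day


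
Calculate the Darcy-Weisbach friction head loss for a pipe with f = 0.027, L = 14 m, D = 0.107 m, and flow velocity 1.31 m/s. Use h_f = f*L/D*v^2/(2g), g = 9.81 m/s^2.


v^2 = 1.31^2 = 1.7161 m^2/s^2
L/D = 14/0.107 = 130.84112
h_f = f*(L/D)*v^2/(2g) = 0.027 * 130.84112 * 1.7161 / 19.62 = 0.308995 m

0.308995 m


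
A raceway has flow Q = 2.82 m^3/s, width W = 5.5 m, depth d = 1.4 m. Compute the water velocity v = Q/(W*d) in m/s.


Cross-sectional area = W * d = 5.5 * 1.4 = 7.7 m^2
Velocity = Q / A = 2.82 / 7.7 = 0.366234 m/s

0.366234 m/s


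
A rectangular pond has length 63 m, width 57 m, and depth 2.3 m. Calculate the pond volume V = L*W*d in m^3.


Base area = L * W = 63 * 57 = 3591 m^2
Volume = area * depth = 3591 * 2.3 = 8259.3 m^3

8259.3 m^3


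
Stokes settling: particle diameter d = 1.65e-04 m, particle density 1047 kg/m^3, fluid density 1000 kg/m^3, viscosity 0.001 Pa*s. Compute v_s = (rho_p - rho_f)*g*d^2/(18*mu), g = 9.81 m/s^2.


Density difference: rho_p - rho_f = 1047 - 1000 = 47 kg/m^3
d^2 = (1.65e-04)^2 = 2.7225e-08 m^2
Numerator = (rho_p - rho_f) * g * d^2 = 47 * 9.81 * 2.7225e-08 = 1.2552631e-05
Denominator = 18 * mu = 18 * 0.001 = 0.018
v_s = 1.2552631e-05 / 0.018 = 6.97368e-04 m/s
Check: Re = rho_f * v_s * d / mu = 1000 * 6.97368e-04 * 1.65e-04 / 0.001 = 0.115 < 1, so Stokes' law applies.

6.97368e-04 m/s


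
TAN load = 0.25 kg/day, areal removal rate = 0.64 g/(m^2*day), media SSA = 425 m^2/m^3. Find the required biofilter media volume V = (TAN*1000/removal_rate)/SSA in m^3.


A = 0.25*1000 / 0.64 = 390.625 m^2
V = 390.625 / 425 = 0.919118

0.919118 m^3


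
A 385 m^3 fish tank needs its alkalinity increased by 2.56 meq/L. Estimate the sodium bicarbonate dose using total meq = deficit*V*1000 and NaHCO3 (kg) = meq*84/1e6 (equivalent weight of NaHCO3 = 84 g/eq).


Tank volume in L = 385 m^3 * 1000 = 385000 L
Total meq required = 2.56 meq/L * 385000 L = 985600 meq
NaHCO3 mass = 985600 meq * 84 mg/meq / 1e6 = 82.7904 kg

82.7904 kg


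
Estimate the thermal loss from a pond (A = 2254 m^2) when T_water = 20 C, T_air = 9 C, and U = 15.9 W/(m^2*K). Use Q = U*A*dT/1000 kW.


Temperature difference dT = 20 - 9 = 11 K
Heat loss (W) = U * A * dT = 15.9 * 2254 * 11 = 394224.6 W
Convert to kW: 394224.6 / 1000 = 394.2246 kW

394.2246 kW


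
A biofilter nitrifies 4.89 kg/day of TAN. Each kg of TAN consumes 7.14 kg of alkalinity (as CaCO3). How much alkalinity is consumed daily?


Alkalinity factor: 7.14 kg CaCO3 consumed per kg TAN nitrified
alk = 4.89 kg TAN * 7.14 = 34.9146 kg CaCO3/day

34.9146 kg CaCO3/day


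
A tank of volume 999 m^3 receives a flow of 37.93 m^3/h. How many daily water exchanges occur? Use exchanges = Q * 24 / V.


Daily flow volume = 37.93 m^3/h * 24 h = 910.32 m^3/day
Exchanges = daily flow / tank volume = 910.32 / 999 = 0.911231 exchanges/day

0.911231 exchanges/day


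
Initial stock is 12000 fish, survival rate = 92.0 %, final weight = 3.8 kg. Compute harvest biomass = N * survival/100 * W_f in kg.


Survivors = 12000 * 92.0/100 = 11040 fish
Harvest biomass = survivors * W_f = 11040 * 3.8 = 41952 kg

41952 kg


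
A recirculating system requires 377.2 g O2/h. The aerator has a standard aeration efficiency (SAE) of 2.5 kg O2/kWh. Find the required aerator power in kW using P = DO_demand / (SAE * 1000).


SAE in g O2/kWh = 2.5 * 1000 = 2500 g/kWh
P = DO_demand / SAE_g = 377.2 / 2500 = 0.15088 kW

0.15088 kW


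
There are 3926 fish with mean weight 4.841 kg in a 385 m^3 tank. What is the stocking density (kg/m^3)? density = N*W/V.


Total biomass = 3926 fish * 4.841 kg = 19005.766 kg
Density = total biomass / volume = 19005.766 / 385 = 49.3656 kg/m^3

49.3656 kg/m^3


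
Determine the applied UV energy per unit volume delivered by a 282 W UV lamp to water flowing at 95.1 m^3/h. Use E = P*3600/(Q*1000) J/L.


Energy delivered per hour = 282 W * 3600 s = 1015200 J/h
Volume treated per hour = 95.1 m^3/h * 1000 = 95100 L/h
dose = 1015200 / 95100 = 10.6751 J/L

10.6751 J/L


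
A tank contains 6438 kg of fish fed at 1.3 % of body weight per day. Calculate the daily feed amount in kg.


Feeding rate fraction = 1.3% / 100 = 0.013
Daily feed = 6438 kg * 0.013 = 83.694 kg/day

83.694 kg/day


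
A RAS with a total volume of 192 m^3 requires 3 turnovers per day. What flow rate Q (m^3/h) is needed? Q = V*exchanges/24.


Daily recirculation volume = 192 m^3 * 3 = 576 m^3/day
Flow rate Q = daily volume / 24 h = 576 / 24 = 24 m^3/h

24 m^3/h


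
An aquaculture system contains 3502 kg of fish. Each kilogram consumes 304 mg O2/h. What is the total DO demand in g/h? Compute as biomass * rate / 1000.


Total O2 consumption (mg/h) = 3502 kg * 304 mg/(kg*h) = 1064608 mg/h
Convert to g/h: 1064608 / 1000 = 1064.608 g/h

1064.608 g/h


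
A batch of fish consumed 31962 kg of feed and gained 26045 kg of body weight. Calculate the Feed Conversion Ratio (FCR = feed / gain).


FCR = feed consumed / weight gained
FCR = 31962 kg / 26045 kg = 1.22718

1.22718


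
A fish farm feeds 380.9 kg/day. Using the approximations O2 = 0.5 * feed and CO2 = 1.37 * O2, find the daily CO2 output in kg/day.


O2 = 380.9 * 0.5 = 190.45
CO2 = 190.45 * 1.37 = 260.9165

260.9165 kg/day


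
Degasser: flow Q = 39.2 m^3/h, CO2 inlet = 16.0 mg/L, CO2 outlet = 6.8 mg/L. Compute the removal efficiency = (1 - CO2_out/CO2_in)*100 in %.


CO2_out / CO2_in = 6.8 / 16.0 = 0.425
Fraction remaining = 0.425
efficiency = (1 - 0.425) * 100 = 57.5 %

57.5 %


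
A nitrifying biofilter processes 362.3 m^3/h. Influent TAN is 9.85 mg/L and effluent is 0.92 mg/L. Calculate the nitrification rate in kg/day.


Concentration drop: TAN_in - TAN_out = 9.85 - 0.92 = 8.93 mg/L
Hourly TAN removed = Q * dTAN = 362.3 m^3/h * 8.93 mg/L = 3235.339 g/h  (m^3/h * mg/L = g/h)
Daily TAN removed = 3235.339 * 24 = 77648.136 g/day
Convert to kg/day: 77648.136 / 1000 = 77.648136 kg/day

77.648136 kg/day


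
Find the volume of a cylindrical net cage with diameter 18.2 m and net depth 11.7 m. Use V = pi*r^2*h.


r = d/2 = 18.2/2 = 9.1 m
Base area = pi*r^2 = pi*9.1^2 = 260.15529 m^2
Volume = 260.15529 * 11.7 = 3043.82 m^3

3043.82 m^3


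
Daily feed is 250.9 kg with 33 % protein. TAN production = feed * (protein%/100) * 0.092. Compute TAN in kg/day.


Protein in feed = 250.9 * 33/100 = 82.797 kg/day
TAN = protein * 0.092 = 82.797 * 0.092 = 7.617324 kg/day

7.617324 kg/day


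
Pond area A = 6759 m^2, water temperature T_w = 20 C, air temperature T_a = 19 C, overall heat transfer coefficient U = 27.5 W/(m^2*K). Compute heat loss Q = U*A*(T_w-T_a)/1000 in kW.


Temperature difference dT = 20 - 19 = 1 K
Heat loss (W) = U * A * dT = 27.5 * 6759 * 1 = 185872.5 W
Convert to kW: 185872.5 / 1000 = 185.8725 kW

185.8725 kW


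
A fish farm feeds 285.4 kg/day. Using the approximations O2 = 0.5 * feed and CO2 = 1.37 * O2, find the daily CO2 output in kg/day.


O2 = 285.4 * 0.5 = 142.7
CO2 = 142.7 * 1.37 = 195.499

195.499 kg/day


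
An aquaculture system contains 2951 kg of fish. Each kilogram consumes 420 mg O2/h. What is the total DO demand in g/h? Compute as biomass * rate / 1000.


Total O2 consumption (mg/h) = 2951 kg * 420 mg/(kg*h) = 1239420 mg/h
Convert to g/h: 1239420 / 1000 = 1239.42 g/h

1239.42 g/h


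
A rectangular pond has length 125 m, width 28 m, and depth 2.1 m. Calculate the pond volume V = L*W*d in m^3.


Base area = L * W = 125 * 28 = 3500 m^2
Volume = area * depth = 3500 * 2.1 = 7350 m^3

7350 m^3


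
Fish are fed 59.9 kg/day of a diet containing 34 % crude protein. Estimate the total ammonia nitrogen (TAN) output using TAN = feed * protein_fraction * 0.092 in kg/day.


Protein in feed = 59.9 * 34/100 = 20.366 kg/day
TAN = protein * 0.092 = 20.366 * 0.092 = 1.873672 kg/day

1.873672 kg/day


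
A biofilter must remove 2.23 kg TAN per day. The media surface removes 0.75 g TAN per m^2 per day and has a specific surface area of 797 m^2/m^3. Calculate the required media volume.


A = 2.23*1000 / 0.75 = 2973.3333 m^2
V = 2973.3333 / 797 = 3.73066

3.73066 m^3


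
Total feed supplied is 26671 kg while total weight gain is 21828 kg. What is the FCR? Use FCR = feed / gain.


FCR = feed consumed / weight gained
FCR = 26671 kg / 21828 kg = 1.22187

1.22187


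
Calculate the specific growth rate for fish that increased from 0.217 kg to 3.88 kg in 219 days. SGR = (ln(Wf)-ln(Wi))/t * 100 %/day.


ln(W_f) = ln(3.88) = 1.3558352
ln(W_i) = ln(0.217) = -1.5278579
ln(W_f) - ln(W_i) = 1.3558352 - -1.5278579 = 2.8836931
SGR = 2.8836931 / 219 * 100 = 1.31675 %/day

1.31675 %/day


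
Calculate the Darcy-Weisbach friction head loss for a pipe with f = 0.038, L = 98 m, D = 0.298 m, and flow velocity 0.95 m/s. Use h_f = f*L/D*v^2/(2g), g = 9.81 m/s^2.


v^2 = 0.95^2 = 0.9025 m^2/s^2
L/D = 98/0.298 = 328.85906
h_f = f*(L/D)*v^2/(2g) = 0.038 * 328.85906 * 0.9025 / 19.62 = 0.574833 m

0.574833 m


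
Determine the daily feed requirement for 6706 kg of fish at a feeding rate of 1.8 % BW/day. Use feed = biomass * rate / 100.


Feeding rate fraction = 1.8% / 100 = 0.018
Daily feed = 6706 kg * 0.018 = 120.708 kg/day

120.708 kg/day


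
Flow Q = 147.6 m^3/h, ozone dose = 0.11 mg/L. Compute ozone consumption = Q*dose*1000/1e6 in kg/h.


O3 demand (mg/h) = Q * dose * 1000 = 147.6 * 0.11 * 1000 = 16236 mg/h
Convert mg to kg: 16236 / 1e6 = 0.016236 kg/h

0.016236 kg/h


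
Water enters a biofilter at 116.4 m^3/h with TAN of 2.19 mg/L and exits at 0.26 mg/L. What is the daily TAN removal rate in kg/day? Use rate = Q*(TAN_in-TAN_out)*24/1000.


Concentration drop: TAN_in - TAN_out = 2.19 - 0.26 = 1.93 mg/L
Hourly TAN removed = Q * dTAN = 116.4 m^3/h * 1.93 mg/L = 224.652 g/h  (m^3/h * mg/L = g/h)
Daily TAN removed = 224.652 * 24 = 5391.648 g/day
Convert to kg/day: 5391.648 / 1000 = 5.391648 kg/day

5.391648 kg/day


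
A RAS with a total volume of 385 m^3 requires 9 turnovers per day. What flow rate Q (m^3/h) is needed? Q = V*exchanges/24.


Daily recirculation volume = 385 m^3 * 9 = 3465 m^3/day
Flow rate Q = daily volume / 24 h = 3465 / 24 = 144.375 m^3/h

144.375 m^3/h


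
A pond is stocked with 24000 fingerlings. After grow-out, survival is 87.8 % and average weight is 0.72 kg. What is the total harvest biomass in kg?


Survivors = 24000 * 87.8/100 = 21072 fish
Harvest biomass = survivors * W_f = 21072 * 0.72 = 15171.84 kg

15171.84 kg


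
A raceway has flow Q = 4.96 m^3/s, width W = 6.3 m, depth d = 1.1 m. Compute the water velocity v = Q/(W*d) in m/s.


Cross-sectional area = W * d = 6.3 * 1.1 = 6.93 m^2
Velocity = Q / A = 4.96 / 6.93 = 0.715729 m/s

0.715729 m/s


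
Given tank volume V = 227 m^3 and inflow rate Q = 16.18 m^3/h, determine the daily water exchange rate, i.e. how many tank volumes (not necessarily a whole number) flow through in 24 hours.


Daily flow volume = 16.18 m^3/h * 24 h = 388.32 m^3/day
Exchanges = daily flow / tank volume = 388.32 / 227 = 1.71066 exchanges/day

1.71066 exchanges/day


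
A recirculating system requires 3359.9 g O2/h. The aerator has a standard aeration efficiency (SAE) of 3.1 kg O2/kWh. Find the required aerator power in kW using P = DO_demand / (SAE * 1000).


SAE in g O2/kWh = 3.1 * 1000 = 3100 g/kWh
P = DO_demand / SAE_g = 3359.9 / 3100 = 1.08384 kW

1.08384 kW


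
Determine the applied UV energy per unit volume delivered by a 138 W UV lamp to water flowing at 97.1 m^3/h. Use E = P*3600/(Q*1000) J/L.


Energy delivered per hour = 138 W * 3600 s = 496800 J/h
Volume treated per hour = 97.1 m^3/h * 1000 = 97100 L/h
dose = 496800 / 97100 = 5.11637 J/L

5.11637 J/L


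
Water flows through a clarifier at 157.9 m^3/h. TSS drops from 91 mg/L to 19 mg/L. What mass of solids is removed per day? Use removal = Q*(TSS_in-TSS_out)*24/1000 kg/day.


Concentration drop: TSS_in - TSS_out = 91 - 19 = 72 mg/L
Hourly solids removed = Q * dTSS = 157.9 m^3/h * 72 mg/L = 11368.8 g/h  (m^3/h * mg/L = g/h)
Daily solids removed = 11368.8 * 24 = 272851.2 g/day
Convert g to kg: 272851.2 / 1000 = 272.8512 kg/day

272.8512 kg/day


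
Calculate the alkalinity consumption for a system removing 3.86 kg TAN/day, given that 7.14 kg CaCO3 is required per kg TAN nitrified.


Alkalinity factor: 7.14 kg CaCO3 consumed per kg TAN nitrified
alk = 3.86 kg TAN * 7.14 = 27.5604 kg CaCO3/day

27.5604 kg CaCO3/day


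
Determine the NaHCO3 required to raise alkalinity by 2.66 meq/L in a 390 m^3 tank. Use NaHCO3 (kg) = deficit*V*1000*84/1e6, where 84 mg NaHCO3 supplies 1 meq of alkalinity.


Tank volume in L = 390 m^3 * 1000 = 390000 L
Total meq required = 2.66 meq/L * 390000 L = 1037400 meq
NaHCO3 mass = 1037400 meq * 84 mg/meq / 1e6 = 87.1416 kg

87.1416 kg


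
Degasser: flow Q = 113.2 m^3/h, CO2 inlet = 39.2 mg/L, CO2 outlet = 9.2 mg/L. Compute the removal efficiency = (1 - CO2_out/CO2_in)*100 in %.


CO2_out / CO2_in = 9.2 / 39.2 = 0.23469388
Fraction remaining = 0.23469388
efficiency = (1 - 0.23469388) * 100 = 76.5306 %

76.5306 %


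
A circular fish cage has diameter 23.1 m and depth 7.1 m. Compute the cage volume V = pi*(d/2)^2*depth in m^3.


r = d/2 = 23.1/2 = 11.55 m
Base area = pi*r^2 = pi*11.55^2 = 419.09631 m^2
Volume = 419.09631 * 7.1 = 2975.58 m^3

2975.58 m^3


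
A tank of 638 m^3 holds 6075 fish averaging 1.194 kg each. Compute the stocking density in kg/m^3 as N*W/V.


Total biomass = 6075 fish * 1.194 kg = 7253.55 kg
Density = total biomass / volume = 7253.55 / 638 = 11.3692 kg/m^3

11.3692 kg/m^3


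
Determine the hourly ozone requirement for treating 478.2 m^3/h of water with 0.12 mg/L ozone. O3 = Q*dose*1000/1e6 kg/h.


O3 demand (mg/h) = Q * dose * 1000 = 478.2 * 0.12 * 1000 = 57384 mg/h
Convert mg to kg: 57384 / 1e6 = 0.057384 kg/h

0.057384 kg/h


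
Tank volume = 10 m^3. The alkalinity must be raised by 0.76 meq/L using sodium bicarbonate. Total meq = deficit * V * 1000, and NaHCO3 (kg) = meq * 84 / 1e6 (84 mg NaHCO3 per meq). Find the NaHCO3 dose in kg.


Tank volume in L = 10 m^3 * 1000 = 10000 L
Total meq required = 0.76 meq/L * 10000 L = 7600 meq
NaHCO3 mass = 7600 meq * 84 mg/meq / 1e6 = 0.6384 kg

0.6384 kg


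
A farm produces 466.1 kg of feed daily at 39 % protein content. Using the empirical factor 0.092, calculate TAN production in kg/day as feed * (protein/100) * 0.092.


Protein in feed = 466.1 * 39/100 = 181.779 kg/day
TAN = protein * 0.092 = 181.779 * 0.092 = 16.723668 kg/day

16.723668 kg/day


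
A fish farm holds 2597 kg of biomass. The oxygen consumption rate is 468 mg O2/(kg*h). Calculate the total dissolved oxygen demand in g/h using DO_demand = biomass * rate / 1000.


Total O2 consumption (mg/h) = 2597 kg * 468 mg/(kg*h) = 1215396 mg/h
Convert to g/h: 1215396 / 1000 = 1215.396 g/h

1215.396 g/h


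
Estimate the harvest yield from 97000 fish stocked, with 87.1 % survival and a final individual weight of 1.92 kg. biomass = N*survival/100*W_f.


Survivors = 97000 * 87.1/100 = 84487 fish
Harvest biomass = survivors * W_f = 84487 * 1.92 = 162215.04 kg

162215.04 kg


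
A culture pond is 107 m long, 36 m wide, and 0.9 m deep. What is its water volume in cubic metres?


Base area = L * W = 107 * 36 = 3852 m^2
Volume = area * depth = 3852 * 0.9 = 3466.8 m^3

3466.8 m^3


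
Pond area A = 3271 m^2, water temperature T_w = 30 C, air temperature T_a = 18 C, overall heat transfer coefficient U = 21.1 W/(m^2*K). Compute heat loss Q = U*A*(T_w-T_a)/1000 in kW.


Temperature difference dT = 30 - 18 = 12 K
Heat loss (W) = U * A * dT = 21.1 * 3271 * 12 = 828217.2 W
Convert to kW: 828217.2 / 1000 = 828.2172 kW

828.2172 kW


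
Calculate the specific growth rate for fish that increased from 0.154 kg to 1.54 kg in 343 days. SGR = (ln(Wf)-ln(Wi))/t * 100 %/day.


ln(W_f) = ln(1.54) = 0.43178242
ln(W_i) = ln(0.154) = -1.8708027
ln(W_f) - ln(W_i) = 0.43178242 - -1.8708027 = 2.3025851
SGR = 2.3025851 / 343 * 100 = 0.671308 %/day

0.671308 %/day


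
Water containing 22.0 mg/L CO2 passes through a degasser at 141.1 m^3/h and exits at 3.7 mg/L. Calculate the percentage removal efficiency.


CO2_out / CO2_in = 3.7 / 22.0 = 0.16818182
Fraction remaining = 0.16818182
efficiency = (1 - 0.16818182) * 100 = 83.1818 %

83.1818 %


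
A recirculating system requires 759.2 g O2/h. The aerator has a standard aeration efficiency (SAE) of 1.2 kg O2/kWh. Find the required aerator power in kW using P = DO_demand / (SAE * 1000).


SAE in g O2/kWh = 1.2 * 1000 = 1200 g/kWh
P = DO_demand / SAE_g = 759.2 / 1200 = 0.632667 kW

0.632667 kW


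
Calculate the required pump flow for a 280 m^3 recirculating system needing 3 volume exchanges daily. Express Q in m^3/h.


Daily recirculation volume = 280 m^3 * 3 = 840 m^3/day
Flow rate Q = daily volume / 24 h = 840 / 24 = 35 m^3/h

35 m^3/h


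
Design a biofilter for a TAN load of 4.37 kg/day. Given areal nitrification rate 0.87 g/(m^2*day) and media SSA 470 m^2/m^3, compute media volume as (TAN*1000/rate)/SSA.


A = 4.37*1000 / 0.87 = 5022.9885 m^2
V = 5022.9885 / 470 = 10.6872

10.6872 m^3


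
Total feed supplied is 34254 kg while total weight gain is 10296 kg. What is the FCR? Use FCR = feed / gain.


FCR = feed consumed / weight gained
FCR = 34254 kg / 10296 kg = 3.32692

3.32692


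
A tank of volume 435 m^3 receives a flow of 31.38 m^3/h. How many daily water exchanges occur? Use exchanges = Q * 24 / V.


Daily flow volume = 31.38 m^3/h * 24 h = 753.12 m^3/day
Exchanges = daily flow / tank volume = 753.12 / 435 = 1.73131 exchanges/day

1.73131 exchanges/day


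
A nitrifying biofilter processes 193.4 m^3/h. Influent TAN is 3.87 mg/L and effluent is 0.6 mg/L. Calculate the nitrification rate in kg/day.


Concentration drop: TAN_in - TAN_out = 3.87 - 0.6 = 3.27 mg/L
Hourly TAN removed = Q * dTAN = 193.4 m^3/h * 3.27 mg/L = 632.418 g/h  (m^3/h * mg/L = g/h)
Daily TAN removed = 632.418 * 24 = 15178.032 g/day
Convert to kg/day: 15178.032 / 1000 = 15.178032 kg/day

15.178032 kg/day


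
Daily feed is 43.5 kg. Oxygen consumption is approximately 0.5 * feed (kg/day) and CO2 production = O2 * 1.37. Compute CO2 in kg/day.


O2 = 43.5 * 0.5 = 21.75
CO2 = 21.75 * 1.37 = 29.7975

29.7975 kg/day


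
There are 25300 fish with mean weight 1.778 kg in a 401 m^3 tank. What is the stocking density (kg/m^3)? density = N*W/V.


Total biomass = 25300 fish * 1.778 kg = 44983.4 kg
Density = total biomass / volume = 44983.4 / 401 = 112.178 kg/m^3

112.178 kg/m^3


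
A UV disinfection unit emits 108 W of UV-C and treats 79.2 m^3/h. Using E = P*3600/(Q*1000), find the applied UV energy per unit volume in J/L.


Energy delivered per hour = 108 W * 3600 s = 388800 J/h
Volume treated per hour = 79.2 m^3/h * 1000 = 79200 L/h
dose = 388800 / 79200 = 4.90909 J/L

4.90909 J/L


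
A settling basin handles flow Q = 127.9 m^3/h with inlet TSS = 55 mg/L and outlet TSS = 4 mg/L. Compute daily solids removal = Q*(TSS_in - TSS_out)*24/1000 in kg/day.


Concentration drop: TSS_in - TSS_out = 55 - 4 = 51 mg/L
Hourly solids removed = Q * dTSS = 127.9 m^3/h * 51 mg/L = 6522.9 g/h  (m^3/h * mg/L = g/h)
Daily solids removed = 6522.9 * 24 = 156549.6 g/day
Convert g to kg: 156549.6 / 1000 = 156.5496 kg/day

156.5496 kg/day


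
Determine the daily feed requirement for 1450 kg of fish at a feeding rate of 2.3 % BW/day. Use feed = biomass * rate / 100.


Feeding rate fraction = 2.3% / 100 = 0.023
Daily feed = 1450 kg * 0.023 = 33.35 kg/day

33.35 kg/day


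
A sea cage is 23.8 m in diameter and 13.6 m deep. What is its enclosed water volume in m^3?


r = d/2 = 23.8/2 = 11.9 m
Base area = pi*r^2 = pi*11.9^2 = 444.88094 m^2
Volume = 444.88094 * 13.6 = 6050.38 m^3

6050.38 m^3


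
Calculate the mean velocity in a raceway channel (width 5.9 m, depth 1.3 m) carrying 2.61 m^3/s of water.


Cross-sectional area = W * d = 5.9 * 1.3 = 7.67 m^2
Velocity = Q / A = 2.61 / 7.67 = 0.340287 m/s

0.340287 m/s


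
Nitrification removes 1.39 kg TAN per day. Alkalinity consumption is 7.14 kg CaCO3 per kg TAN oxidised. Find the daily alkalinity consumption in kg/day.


Alkalinity factor: 7.14 kg CaCO3 consumed per kg TAN nitrified
alk = 1.39 kg TAN * 7.14 = 9.9246 kg CaCO3/day

9.9246 kg CaCO3/day


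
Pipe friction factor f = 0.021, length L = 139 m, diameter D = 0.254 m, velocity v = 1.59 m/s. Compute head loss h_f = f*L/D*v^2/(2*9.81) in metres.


v^2 = 1.59^2 = 2.5281 m^2/s^2
L/D = 139/0.254 = 547.24409
h_f = f*(L/D)*v^2/(2g) = 0.021 * 547.24409 * 2.5281 / 19.62 = 1.4808 m

1.4808 m


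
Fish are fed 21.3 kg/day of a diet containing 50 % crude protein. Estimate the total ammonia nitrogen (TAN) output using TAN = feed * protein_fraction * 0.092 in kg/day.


Protein in feed = 21.3 * 50/100 = 10.65 kg/day
TAN = protein * 0.092 = 10.65 * 0.092 = 0.9798 kg/day

0.9798 kg/day


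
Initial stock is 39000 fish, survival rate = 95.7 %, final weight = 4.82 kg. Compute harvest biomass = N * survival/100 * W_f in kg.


Survivors = 39000 * 95.7/100 = 37323 fish
Harvest biomass = survivors * W_f = 37323 * 4.82 = 179896.86 kg

179896.86 kg


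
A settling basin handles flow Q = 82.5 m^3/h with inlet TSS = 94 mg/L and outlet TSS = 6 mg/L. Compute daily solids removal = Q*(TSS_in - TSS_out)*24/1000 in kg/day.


Concentration drop: TSS_in - TSS_out = 94 - 6 = 88 mg/L
Hourly solids removed = Q * dTSS = 82.5 m^3/h * 88 mg/L = 7260 g/h  (m^3/h * mg/L = g/h)
Daily solids removed = 7260 * 24 = 174240 g/day
Convert g to kg: 174240 / 1000 = 174.24 kg/day

174.24 kg/day


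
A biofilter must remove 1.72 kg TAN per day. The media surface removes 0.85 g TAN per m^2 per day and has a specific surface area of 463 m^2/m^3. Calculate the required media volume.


A = 1.72*1000 / 0.85 = 2023.5294 m^2
V = 2023.5294 / 463 = 4.37047

4.37047 m^3


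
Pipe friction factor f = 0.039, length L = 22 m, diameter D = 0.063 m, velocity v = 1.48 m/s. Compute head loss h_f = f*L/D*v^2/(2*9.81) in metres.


v^2 = 1.48^2 = 2.1904 m^2/s^2
L/D = 22/0.063 = 349.20635
h_f = f*(L/D)*v^2/(2g) = 0.039 * 349.20635 * 2.1904 / 19.62 = 1.52045 m

1.52045 m


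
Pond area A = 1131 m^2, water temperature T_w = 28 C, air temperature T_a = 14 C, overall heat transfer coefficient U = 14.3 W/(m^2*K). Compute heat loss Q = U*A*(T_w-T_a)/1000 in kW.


Temperature difference dT = 28 - 14 = 14 K
Heat loss (W) = U * A * dT = 14.3 * 1131 * 14 = 226426.2 W
Convert to kW: 226426.2 / 1000 = 226.4262 kW

226.4262 kW


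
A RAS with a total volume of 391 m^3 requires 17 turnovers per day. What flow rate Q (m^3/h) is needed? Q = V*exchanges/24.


Daily recirculation volume = 391 m^3 * 17 = 6647 m^3/day
Flow rate Q = daily volume / 24 h = 6647 / 24 = 276.958 m^3/h

276.958 m^3/h


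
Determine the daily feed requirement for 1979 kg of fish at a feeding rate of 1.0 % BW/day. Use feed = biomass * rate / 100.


Feeding rate fraction = 1.0% / 100 = 0.01
Daily feed = 1979 kg * 0.01 = 19.79 kg/day

19.79 kg/day


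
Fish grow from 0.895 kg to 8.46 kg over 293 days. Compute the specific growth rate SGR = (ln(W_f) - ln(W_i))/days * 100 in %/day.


ln(W_f) = ln(8.46) = 2.1353492
ln(W_i) = ln(0.895) = -0.11093156
ln(W_f) - ln(W_i) = 2.1353492 - -0.11093156 = 2.2462808
SGR = 2.2462808 / 293 * 100 = 0.766649 %/day

0.766649 %/day


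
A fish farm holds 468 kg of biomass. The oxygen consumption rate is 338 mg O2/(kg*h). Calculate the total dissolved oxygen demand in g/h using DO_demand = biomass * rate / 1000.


Total O2 consumption (mg/h) = 468 kg * 338 mg/(kg*h) = 158184 mg/h
Convert to g/h: 158184 / 1000 = 158.184 g/h

158.184 g/h


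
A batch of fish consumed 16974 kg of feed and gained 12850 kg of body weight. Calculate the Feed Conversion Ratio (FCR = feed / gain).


FCR = feed consumed / weight gained
FCR = 16974 kg / 12850 kg = 1.32093

1.32093


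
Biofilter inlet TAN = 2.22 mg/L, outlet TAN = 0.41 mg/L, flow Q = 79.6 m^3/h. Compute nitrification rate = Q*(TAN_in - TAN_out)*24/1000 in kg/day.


Concentration drop: TAN_in - TAN_out = 2.22 - 0.41 = 1.81 mg/L
Hourly TAN removed = Q * dTAN = 79.6 m^3/h * 1.81 mg/L = 144.076 g/h  (m^3/h * mg/L = g/h)
Daily TAN removed = 144.076 * 24 = 3457.824 g/day
Convert to kg/day: 3457.824 / 1000 = 3.457824 kg/day

3.457824 kg/day
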